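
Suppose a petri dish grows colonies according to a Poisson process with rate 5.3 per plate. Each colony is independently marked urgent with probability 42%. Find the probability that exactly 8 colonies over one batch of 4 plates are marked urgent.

0.1331

Thinning: the colonies that are marked urgent themselves form a Poisson process with rate 0.42 × 5.3 = 2.226 per plate.
Over the interval, μ = 2.226 × 4 = 8.904 (a batch of 4 plates = 4 plates).
P(N = 8) = e^(−8.904) · 8.904^8/8! ≈ 0.1331.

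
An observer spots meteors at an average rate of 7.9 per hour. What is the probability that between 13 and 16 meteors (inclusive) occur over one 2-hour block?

Over the interval, μ = 7.9 × 2 = 15.8 (a 2-hour block = 2 hours).
P(13 ≤ N ≤ 16) = Σ_{j=13}^{16} e^(−15.8) · 15.8^j/j! ≈ 0.3791.

0.3791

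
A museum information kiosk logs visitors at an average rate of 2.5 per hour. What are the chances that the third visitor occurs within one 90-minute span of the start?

Over the interval, μ = 2.5 × 1.5 = 3.75 (a 90-minute span = 1.5 hours).
The third arrival falls in the interval iff at least 3 events occur there: P(S_3 ≤ t) = P(N ≥ 3) = 1 − P(N ≤ 2) ≈ 0.7229.

0.7229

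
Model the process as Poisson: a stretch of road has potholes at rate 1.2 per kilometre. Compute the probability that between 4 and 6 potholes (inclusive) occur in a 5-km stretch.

0.4551

Over the interval, μ = 1.2 × 5 = 6 (a 5-km stretch = 5 kilometres).
P(4 ≤ N ≤ 6) = Σ_{j=4}^{6} e^(−6) · 6^j/j! ≈ 0.4551.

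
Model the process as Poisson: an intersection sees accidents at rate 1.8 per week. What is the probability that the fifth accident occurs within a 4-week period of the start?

Over the interval, μ = 1.8 × 4 = 7.2 (a 4-week period = 4 weeks).
The fifth arrival falls in the interval iff at least 5 events occur there: P(S_5 ≤ t) = P(N ≥ 5) = 1 − P(N ≤ 4) ≈ 0.8445.

0.8445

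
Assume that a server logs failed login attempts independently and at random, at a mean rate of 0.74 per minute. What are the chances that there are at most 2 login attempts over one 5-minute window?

0.2854

Over the interval, μ = 0.74 × 5 = 3.7 (a 5-minute window = 5 minutes).
P(N ≤ 2) = Σ_{j=0}^{2} e^(−μ) μ^j/j! ≈ 0.2854.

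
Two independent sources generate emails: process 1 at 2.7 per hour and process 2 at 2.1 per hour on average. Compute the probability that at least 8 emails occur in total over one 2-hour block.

Independent Poisson processes superpose: combined rate λ = 2.7 + 2.1 = 4.8 per hour.
Over the interval, μ = 4.8 × 2 = 9.6 (a 2-hour block = 2 hours).
P(N ≥ 8) = 1 − P(N ≤ 7) ≈ 0.7416.

0.7416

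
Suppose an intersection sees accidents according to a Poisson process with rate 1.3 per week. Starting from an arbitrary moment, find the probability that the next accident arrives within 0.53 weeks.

0.4979

Inter-arrival times are exponential with rate λ = 1.3 per week.
P(T ≤ 0.53) = 1 − e^(−λt) = 1 − e^(−1.3 × 0.53) = 1 − e^(−0.689) ≈ 0.4979.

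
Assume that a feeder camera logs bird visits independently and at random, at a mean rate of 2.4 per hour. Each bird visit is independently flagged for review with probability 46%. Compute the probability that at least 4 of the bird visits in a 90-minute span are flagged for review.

Thinning: the bird visits that are flagged for review themselves form a Poisson process with rate 0.46 × 2.4 = 1.104 per hour.
Over the interval, μ = 1.104 × 1.5 = 1.656 (a 90-minute span = 1.5 hours).
P(N ≥ 4) = 1 − P(N ≤ 3) ≈ 0.0867.

0.0867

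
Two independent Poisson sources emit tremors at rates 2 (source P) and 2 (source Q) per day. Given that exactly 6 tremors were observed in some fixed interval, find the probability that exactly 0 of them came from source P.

Given the total, each event is independently from source P with probability p = λ_P/(λ_P+λ_Q) = 2/4 = 0.5000.
So K ~ Binomial(6, 2/4): P(K = 0) = C(6,0) · (2/4)^0 · (2/4)^6 ≈ 0.0156.

0.0156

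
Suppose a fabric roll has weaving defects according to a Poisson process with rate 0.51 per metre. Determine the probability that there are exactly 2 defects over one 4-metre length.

Over the interval, μ = 0.51 × 4 = 2.04 (a 4-metre length = 4 metres).
P(N = 2) = e^(−μ) μ^2/2! = e^(−2.04) · 2.04^2/2 ≈ 0.2706.

0.2706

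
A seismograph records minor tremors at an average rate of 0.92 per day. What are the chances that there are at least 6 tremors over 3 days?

0.0617

Over the interval, μ = 0.92 × 3 = 2.76 (3 days).
P(N ≥ 6) = 1 − P(N ≤ 5) = 1 − Σ_{j=0}^{5} e^(−μ) μ^j/j! ≈ 0.0617.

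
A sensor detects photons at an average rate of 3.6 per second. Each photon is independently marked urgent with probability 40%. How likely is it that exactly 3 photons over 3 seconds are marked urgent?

Thinning: the photons that are marked urgent themselves form a Poisson process with rate 0.4 × 3.6 = 1.44 per second.
Over the interval, μ = 1.44 × 3 = 4.32 (3 seconds).
P(N = 3) = e^(−4.32) · 4.32^3/3! ≈ 0.1787.

0.1787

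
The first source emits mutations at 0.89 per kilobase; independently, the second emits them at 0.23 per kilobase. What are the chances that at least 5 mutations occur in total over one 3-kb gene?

Independent Poisson processes superpose: combined rate λ = 0.89 + 0.23 = 1.12 per kilobase.
Over the interval, μ = 1.12 × 3 = 3.36 (a 3-kb gene = 3 kilobases).
P(N ≥ 5) = 1 − P(N ≤ 4) ≈ 0.2484.

0.2484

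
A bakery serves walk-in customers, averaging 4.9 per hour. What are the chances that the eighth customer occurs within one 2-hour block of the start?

Over the interval, μ = 4.9 × 2 = 9.8 (a 2-hour block = 2 hours).
The eighth arrival falls in the interval iff at least 8 events occur there: P(S_8 ≤ t) = P(N ≥ 8) = 1 − P(N ≤ 7) ≈ 0.7612.

0.7612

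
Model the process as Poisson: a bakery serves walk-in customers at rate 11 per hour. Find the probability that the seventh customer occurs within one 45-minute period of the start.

0.7162

Over the interval, μ = 11 × 0.75 = 8.25 (a 45-minute period = 0.75 hours).
The seventh arrival falls in the interval iff at least 7 events occur there: P(S_7 ≤ t) = P(N ≥ 7) = 1 − P(N ≤ 6) ≈ 0.7162.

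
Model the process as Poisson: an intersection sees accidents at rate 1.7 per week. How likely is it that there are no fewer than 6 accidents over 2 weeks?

Over the interval, μ = 1.7 × 2 = 3.4 (2 weeks).
P(N ≥ 6) = 1 − P(N ≤ 5) = 1 − Σ_{j=0}^{5} e^(−μ) μ^j/j! ≈ 0.1295.

0.1295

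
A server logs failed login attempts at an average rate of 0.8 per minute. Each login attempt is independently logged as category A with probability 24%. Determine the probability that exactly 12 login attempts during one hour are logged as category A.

0.1132

Thinning: the login attempts that are logged as category A themselves form a Poisson process with rate 0.24 × 0.8 = 0.192 per minute.
Over the interval, μ = 0.192 × 60 = 11.52 (an hour = 60 minutes).
P(N = 12) = e^(−11.52) · 11.52^12/12! ≈ 0.1132.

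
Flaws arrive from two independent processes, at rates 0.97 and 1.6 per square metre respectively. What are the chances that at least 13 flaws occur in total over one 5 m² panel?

0.5203

Independent Poisson processes superpose: combined rate λ = 0.97 + 1.6 = 2.57 per square metre.
Over the interval, μ = 2.57 × 5 = 12.85 (a 5 m² panel = 5 square metres).
P(N ≥ 13) = 1 − P(N ≤ 12) ≈ 0.5203.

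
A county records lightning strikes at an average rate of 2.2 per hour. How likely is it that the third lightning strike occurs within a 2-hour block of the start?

Over the interval, μ = 2.2 × 2 = 4.4 (a 2-hour block = 2 hours).
The third arrival falls in the interval iff at least 3 events occur there: P(S_3 ≤ t) = P(N ≥ 3) = 1 − P(N ≤ 2) ≈ 0.8149.

0.8149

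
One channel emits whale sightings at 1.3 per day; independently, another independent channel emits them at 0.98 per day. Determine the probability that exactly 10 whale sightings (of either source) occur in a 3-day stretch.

Independent Poisson processes superpose: combined rate λ = 1.3 + 0.98 = 2.28 per day.
Over the interval, μ = 2.28 × 3 = 6.84 (a 3-day stretch = 3 days).
P(N = 10) = e^(−6.84) · 6.84^10/10! ≈ 0.0661.

0.0661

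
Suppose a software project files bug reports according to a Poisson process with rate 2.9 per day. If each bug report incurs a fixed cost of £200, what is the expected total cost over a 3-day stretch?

£1740

E[N] = 2.9 × 3 = 8.7 (a 3-day stretch = 3 days); E[cost] = 8.7 × £200 = £1740.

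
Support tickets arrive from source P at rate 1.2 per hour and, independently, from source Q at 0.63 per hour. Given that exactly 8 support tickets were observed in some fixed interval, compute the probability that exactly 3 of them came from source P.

Given the total, each event is independently from source P with probability p = λ_P/(λ_P+λ_Q) = 1.2/1.83 ≈ 0.6557.
So K ~ Binomial(8, 1.2/1.83): P(K = 3) = C(8,3) · (1.2/1.83)^3 · (0.63/1.83)^5 ≈ 0.0764.

0.0764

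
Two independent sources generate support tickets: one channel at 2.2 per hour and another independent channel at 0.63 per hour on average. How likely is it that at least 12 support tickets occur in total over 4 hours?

0.4589

Independent Poisson processes superpose: combined rate λ = 2.2 + 0.63 = 2.83 per hour.
Over the interval, μ = 2.83 × 4 = 11.32 (4 hours).
P(N ≥ 12) = 1 − P(N ≤ 11) ≈ 0.4589.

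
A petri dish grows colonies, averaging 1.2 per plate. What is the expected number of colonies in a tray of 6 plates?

7.2

E[N] = λt = 1.2 × 6 = 7.2 (a tray of 6 plates = 6 plates).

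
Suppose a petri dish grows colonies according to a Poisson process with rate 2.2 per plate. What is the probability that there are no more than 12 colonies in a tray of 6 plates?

0.4413

Over the interval, μ = 2.2 × 6 = 13.2 (a tray of 6 plates = 6 plates).
P(N ≤ 12) = Σ_{j=0}^{12} e^(−μ) μ^j/j! ≈ 0.4413.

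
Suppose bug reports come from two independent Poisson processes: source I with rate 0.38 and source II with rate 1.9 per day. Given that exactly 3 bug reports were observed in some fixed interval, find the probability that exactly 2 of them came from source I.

Given the total, each event is independently from source I with probability p = λ_I/(λ_I+λ_II) = 0.38/2.28 ≈ 0.1667.
So K ~ Binomial(3, 0.38/2.28): P(K = 2) = C(3,2) · (0.38/2.28)^2 · (1.9/2.28)^1 ≈ 0.0694.

0.0694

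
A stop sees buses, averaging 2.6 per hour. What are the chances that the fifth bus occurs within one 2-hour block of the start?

Over the interval, μ = 2.6 × 2 = 5.2 (a 2-hour block = 2 hours).
The fifth arrival falls in the interval iff at least 5 events occur there: P(S_5 ≤ t) = P(N ≥ 5) = 1 − P(N ≤ 4) ≈ 0.5939.

0.5939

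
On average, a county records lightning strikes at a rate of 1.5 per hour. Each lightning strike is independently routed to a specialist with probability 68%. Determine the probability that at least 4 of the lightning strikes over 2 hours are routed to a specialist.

0.1502

Thinning: the lightning strikes that are routed to a specialist themselves form a Poisson process with rate 0.68 × 1.5 = 1.02 per hour.
Over the interval, μ = 1.02 × 2 = 2.04 (2 hours).
P(N ≥ 4) = 1 − P(N ≤ 3) ≈ 0.1502.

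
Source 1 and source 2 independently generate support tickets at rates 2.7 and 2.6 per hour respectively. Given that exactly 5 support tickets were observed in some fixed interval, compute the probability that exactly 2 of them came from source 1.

Given the total, each event is independently from source 1 with probability p = λ_1/(λ_1+λ_2) = 2.7/5.3 ≈ 0.5094.
So K ~ Binomial(5, 2.7/5.3): P(K = 2) = C(5,2) · (2.7/5.3)^2 · (2.6/5.3)^3 ≈ 0.3064.

0.3064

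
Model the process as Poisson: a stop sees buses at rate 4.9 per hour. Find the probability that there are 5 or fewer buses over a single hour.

0.6335

With mean μ = 4.9 per hour,
P(N ≤ 5) = Σ_{j=0}^{5} e^(−μ) μ^j/j! ≈ 0.6335.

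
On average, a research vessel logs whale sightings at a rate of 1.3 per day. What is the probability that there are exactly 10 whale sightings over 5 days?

0.0558

Over the interval, μ = 1.3 × 5 = 6.5 (5 days).
P(N = 10) = e^(−μ) μ^10/10! = e^(−6.5) · 6.5^10/3628800 ≈ 0.0558.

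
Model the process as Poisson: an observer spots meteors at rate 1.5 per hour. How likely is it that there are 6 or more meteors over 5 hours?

Over the interval, μ = 1.5 × 5 = 7.5 (5 hours).
P(N ≥ 6) = 1 − P(N ≤ 5) = 1 − Σ_{j=0}^{5} e^(−μ) μ^j/j! ≈ 0.7586.

0.7586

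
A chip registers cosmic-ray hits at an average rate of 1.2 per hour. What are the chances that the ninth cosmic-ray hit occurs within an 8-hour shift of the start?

0.6204

Over the interval, μ = 1.2 × 8 = 9.6 (an 8-hour shift = 8 hours).
The ninth arrival falls in the interval iff at least 9 events occur there: P(S_9 ≤ t) = P(N ≥ 9) = 1 − P(N ≤ 8) ≈ 0.6204.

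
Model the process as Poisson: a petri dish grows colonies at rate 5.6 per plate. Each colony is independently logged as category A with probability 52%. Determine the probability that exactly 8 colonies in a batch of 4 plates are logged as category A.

0.0734

Thinning: the colonies that are logged as category A themselves form a Poisson process with rate 0.52 × 5.6 = 2.912 per plate.
Over the interval, μ = 2.912 × 4 = 11.648 (a batch of 4 plates = 4 plates).
P(N = 8) = e^(−11.648) · 11.648^8/8! ≈ 0.0734.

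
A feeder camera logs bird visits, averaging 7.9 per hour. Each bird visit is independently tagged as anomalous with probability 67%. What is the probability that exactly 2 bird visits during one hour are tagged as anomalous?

0.0704

Thinning: the bird visits that are tagged as anomalous themselves form a Poisson process with rate 0.67 × 7.9 = 5.293 per hour.
So μ = 5.293.
P(N = 2) = e^(−5.293) · 5.293^2/2! ≈ 0.0704.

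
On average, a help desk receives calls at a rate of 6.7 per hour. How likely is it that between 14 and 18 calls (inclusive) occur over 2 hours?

Over the interval, μ = 6.7 × 2 = 13.4 (2 hours).
P(14 ≤ N ≤ 18) = Σ_{j=14}^{18} e^(−13.4) · 13.4^j/j! ≈ 0.3839.

0.3839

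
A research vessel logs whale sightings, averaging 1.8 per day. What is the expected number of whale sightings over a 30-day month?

E[N] = λt = 1.8 × 30 = 54 (a 30-day month = 30 days).

54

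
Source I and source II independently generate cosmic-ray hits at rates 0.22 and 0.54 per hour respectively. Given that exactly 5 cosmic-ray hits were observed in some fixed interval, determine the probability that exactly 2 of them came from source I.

Given the total, each event is independently from source I with probability p = λ_I/(λ_I+λ_II) = 0.22/0.76 ≈ 0.2895.
So K ~ Binomial(5, 0.22/0.76): P(K = 2) = C(5,2) · (0.22/0.76)^2 · (0.54/0.76)^3 ≈ 0.3006.

0.3006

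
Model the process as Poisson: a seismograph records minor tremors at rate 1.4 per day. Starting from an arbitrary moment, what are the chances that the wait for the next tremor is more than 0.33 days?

The wait for the next event is exponential with rate λ = 1.4 per day.
P(T > 0.33) = e^(−λt) = e^(−1.4 × 0.33) = e^(−0.462) ≈ 0.6300.

0.6300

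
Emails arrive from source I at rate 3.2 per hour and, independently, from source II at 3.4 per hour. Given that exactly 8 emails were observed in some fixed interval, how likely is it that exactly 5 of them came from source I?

Given the total, each event is independently from source I with probability p = λ_I/(λ_I+λ_II) = 3.2/6.6 ≈ 0.4848.
So K ~ Binomial(8, 3.2/6.6): P(K = 5) = C(8,5) · (3.2/6.6)^5 · (3.4/6.6)^3 ≈ 0.2051.

0.2051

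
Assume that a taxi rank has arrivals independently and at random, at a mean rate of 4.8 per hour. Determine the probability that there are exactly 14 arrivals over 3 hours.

0.1054

Over the interval, μ = 4.8 × 3 = 14.4 (3 hours).
P(N = 14) = e^(−μ) μ^14/14! = e^(−14.4) · 14.4^14/87178291200 ≈ 0.1054.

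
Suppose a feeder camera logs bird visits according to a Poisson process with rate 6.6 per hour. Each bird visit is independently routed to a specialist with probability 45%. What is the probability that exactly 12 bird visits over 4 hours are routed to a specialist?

Thinning: the bird visits that are routed to a specialist themselves form a Poisson process with rate 0.45 × 6.6 = 2.97 per hour.
Over the interval, μ = 2.97 × 4 = 11.88 (4 hours).
P(N = 12) = e^(−11.88) · 11.88^12/12! ≈ 0.1143.

0.1143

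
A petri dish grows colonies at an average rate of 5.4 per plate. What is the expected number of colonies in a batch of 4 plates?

21.6

E[N] = λt = 5.4 × 4 = 21.6 (a batch of 4 plates = 4 plates).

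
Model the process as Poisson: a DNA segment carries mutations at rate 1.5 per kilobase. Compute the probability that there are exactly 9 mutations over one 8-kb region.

Over the interval, μ = 1.5 × 8 = 12 (an 8-kb region = 8 kilobases).
P(N = 9) = e^(−μ) μ^9/9! = e^(−12) · 12^9/362880 ≈ 0.0874.

0.0874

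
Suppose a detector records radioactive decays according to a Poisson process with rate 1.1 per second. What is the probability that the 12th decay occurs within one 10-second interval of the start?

0.4207

Over the interval, μ = 1.1 × 10 = 11 (a 10-second interval = 10 seconds).
The 12th arrival falls in the interval iff at least 12 events occur there: P(S_12 ≤ t) = P(N ≥ 12) = 1 − P(N ≤ 11) ≈ 0.4207.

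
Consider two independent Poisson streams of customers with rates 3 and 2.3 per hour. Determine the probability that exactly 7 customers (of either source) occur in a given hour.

Independent Poisson processes superpose: combined rate λ = 3 + 2.3 = 5.3 per hour.
So μ = 5.3.
P(N = 7) = e^(−5.3) · 5.3^7/7! ≈ 0.1163.

0.1163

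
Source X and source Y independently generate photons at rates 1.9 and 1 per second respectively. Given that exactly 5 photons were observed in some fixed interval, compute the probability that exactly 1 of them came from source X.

Given the total, each event is independently from source X with probability p = λ_X/(λ_X+λ_Y) = 1.9/2.9 ≈ 0.6552.
So K ~ Binomial(5, 1.9/2.9): P(K = 1) = C(5,1) · (1.9/2.9)^1 · (1/2.9)^4 ≈ 0.0463.

0.0463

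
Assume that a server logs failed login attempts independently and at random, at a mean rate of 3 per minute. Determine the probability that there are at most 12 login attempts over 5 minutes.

Over the interval, μ = 3 × 5 = 15 (5 minutes).
P(N ≤ 12) = Σ_{j=0}^{12} e^(−μ) μ^j/j! ≈ 0.2676.

0.2676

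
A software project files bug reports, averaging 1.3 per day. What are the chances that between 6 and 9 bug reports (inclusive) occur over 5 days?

0.5083

Over the interval, μ = 1.3 × 5 = 6.5 (5 days).
P(6 ≤ N ≤ 9) = Σ_{j=6}^{9} e^(−6.5) · 6.5^j/j! ≈ 0.5083.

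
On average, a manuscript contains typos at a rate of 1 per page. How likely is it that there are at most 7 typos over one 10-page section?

0.2202

Over the interval, μ = 1 × 10 = 10 (a 10-page section = 10 pages).
P(N ≤ 7) = Σ_{j=0}^{7} e^(−μ) μ^j/j! ≈ 0.2202.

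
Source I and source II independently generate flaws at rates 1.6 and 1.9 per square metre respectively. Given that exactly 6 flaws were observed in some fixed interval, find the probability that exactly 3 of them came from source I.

0.3057

Given the total, each event is independently from source I with probability p = λ_I/(λ_I+λ_II) = 1.6/3.5 ≈ 0.4571.
So K ~ Binomial(6, 1.6/3.5): P(K = 3) = C(6,3) · (1.6/3.5)^3 · (1.9/3.5)^3 ≈ 0.3057.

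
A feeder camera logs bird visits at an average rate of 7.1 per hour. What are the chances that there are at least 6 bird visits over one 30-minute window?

0.1491

Over the interval, μ = 7.1 × 0.5 = 3.55 (a 30-minute window = 0.5 hours).
P(N ≥ 6) = 1 − P(N ≤ 5) = 1 − Σ_{j=0}^{5} e^(−μ) μ^j/j! ≈ 0.1491.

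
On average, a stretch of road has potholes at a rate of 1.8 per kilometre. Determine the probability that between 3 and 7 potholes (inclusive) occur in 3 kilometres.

Over the interval, μ = 1.8 × 3 = 5.4 (3 kilometres).
P(3 ≤ N ≤ 7) = Σ_{j=3}^{7} e^(−5.4) · 5.4^j/j! ≈ 0.7269.

0.7269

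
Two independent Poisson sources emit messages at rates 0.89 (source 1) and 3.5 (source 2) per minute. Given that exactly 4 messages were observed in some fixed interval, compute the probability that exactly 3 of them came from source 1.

Given the total, each event is independently from source 1 with probability p = λ_1/(λ_1+λ_2) = 0.89/4.39 ≈ 0.2027.
So K ~ Binomial(4, 0.89/4.39): P(K = 3) = C(4,3) · (0.89/4.39)^3 · (3.5/4.39)^1 ≈ 0.0266.

0.0266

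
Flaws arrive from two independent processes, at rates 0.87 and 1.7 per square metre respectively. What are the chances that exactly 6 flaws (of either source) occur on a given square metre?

0.0306

Independent Poisson processes superpose: combined rate λ = 0.87 + 1.7 = 2.57 per square metre.
So μ = 2.57.
P(N = 6) = e^(−2.57) · 2.57^6/6! ≈ 0.0306.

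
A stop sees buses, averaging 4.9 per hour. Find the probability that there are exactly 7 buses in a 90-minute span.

Over the interval, μ = 4.9 × 1.5 = 7.35 (a 90-minute span = 1.5 hours).
P(N = 7) = e^(−μ) μ^7/7! = e^(−7.35) · 7.35^7/5040 ≈ 0.1477.

0.1477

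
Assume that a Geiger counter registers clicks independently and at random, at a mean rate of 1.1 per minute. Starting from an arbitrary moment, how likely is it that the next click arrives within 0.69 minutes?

0.5319

Inter-arrival times are exponential with rate λ = 1.1 per minute.
P(T ≤ 0.69) = 1 − e^(−λt) = 1 − e^(−1.1 × 0.69) = 1 − e^(−0.759) ≈ 0.5319.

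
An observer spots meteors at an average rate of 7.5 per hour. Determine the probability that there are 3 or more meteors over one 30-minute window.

Over the interval, μ = 7.5 × 0.5 = 3.75 (a 30-minute window = 0.5 hours).
P(N ≥ 3) = 1 − P(N ≤ 2) = 1 − Σ_{j=0}^{2} e^(−μ) μ^j/j! ≈ 0.7229.

0.7229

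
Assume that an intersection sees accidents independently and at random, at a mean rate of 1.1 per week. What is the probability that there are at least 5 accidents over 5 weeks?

0.6425

Over the interval, μ = 1.1 × 5 = 5.5 (5 weeks).
P(N ≥ 5) = 1 − P(N ≤ 4) = 1 − Σ_{j=0}^{4} e^(−μ) μ^j/j! ≈ 0.6425.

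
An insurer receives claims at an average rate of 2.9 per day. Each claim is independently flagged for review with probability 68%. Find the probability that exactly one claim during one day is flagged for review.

0.2745

Thinning: the claims that are flagged for review themselves form a Poisson process with rate 0.68 × 2.9 = 1.972 per day.
So μ = 1.972.
P(N = 1) = e^(−1.972) · 1.972^1/1! ≈ 0.2745.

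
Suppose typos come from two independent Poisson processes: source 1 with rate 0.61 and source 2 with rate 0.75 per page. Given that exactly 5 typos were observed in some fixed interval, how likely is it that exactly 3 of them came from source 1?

Given the total, each event is independently from source 1 with probability p = λ_1/(λ_1+λ_2) = 0.61/1.36 ≈ 0.4485.
So K ~ Binomial(5, 0.61/1.36): P(K = 3) = C(5,3) · (0.61/1.36)^3 · (0.75/1.36)^2 ≈ 0.2744.

0.2744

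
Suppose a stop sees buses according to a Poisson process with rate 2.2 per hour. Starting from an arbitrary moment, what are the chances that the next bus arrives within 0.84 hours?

Inter-arrival times are exponential with rate λ = 2.2 per hour.
P(T ≤ 0.84) = 1 − e^(−λt) = 1 − e^(−2.2 × 0.84) = 1 − e^(−1.848) ≈ 0.8424.

0.8424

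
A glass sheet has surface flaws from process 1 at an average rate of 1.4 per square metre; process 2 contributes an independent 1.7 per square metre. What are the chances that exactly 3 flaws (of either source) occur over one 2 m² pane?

Independent Poisson processes superpose: combined rate λ = 1.4 + 1.7 = 3.1 per square metre.
Over the interval, μ = 3.1 × 2 = 6.2 (a 2 m² pane = 2 square metres).
P(N = 3) = e^(−6.2) · 6.2^3/3! ≈ 0.0806.

0.0806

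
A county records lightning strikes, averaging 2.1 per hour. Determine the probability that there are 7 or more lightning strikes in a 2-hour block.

0.1325

Over the interval, μ = 2.1 × 2 = 4.2 (a 2-hour block = 2 hours).
P(N ≥ 7) = 1 − P(N ≤ 6) = 1 − Σ_{j=0}^{6} e^(−μ) μ^j/j! ≈ 0.1325.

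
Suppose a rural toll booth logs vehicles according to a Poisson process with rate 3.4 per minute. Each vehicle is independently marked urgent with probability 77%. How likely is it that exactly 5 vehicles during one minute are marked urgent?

0.0748

Thinning: the vehicles that are marked urgent themselves form a Poisson process with rate 0.77 × 3.4 = 2.618 per minute.
So μ = 2.618.
P(N = 5) = e^(−2.618) · 2.618^5/5! ≈ 0.0748.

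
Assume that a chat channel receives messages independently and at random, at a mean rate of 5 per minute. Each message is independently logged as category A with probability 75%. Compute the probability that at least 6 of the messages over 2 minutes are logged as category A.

Thinning: the messages that are logged as category A themselves form a Poisson process with rate 0.75 × 5 = 3.75 per minute.
Over the interval, μ = 3.75 × 2 = 7.5 (2 minutes).
P(N ≥ 6) = 1 − P(N ≤ 5) ≈ 0.7586.

0.7586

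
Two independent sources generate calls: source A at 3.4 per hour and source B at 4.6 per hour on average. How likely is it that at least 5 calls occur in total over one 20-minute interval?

Independent Poisson processes superpose: combined rate λ = 3.4 + 4.6 = 8 per hour.
Over the interval, μ = 8 × 1/3 ≈ 2.66667 (a 20-minute interval = 1/3 hours).
P(N ≥ 5) = 1 − P(N ≤ 4) ≈ 0.1322.

0.1322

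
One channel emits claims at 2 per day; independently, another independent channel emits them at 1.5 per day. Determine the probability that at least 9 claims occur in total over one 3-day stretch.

0.7206

Independent Poisson processes superpose: combined rate λ = 2 + 1.5 = 3.5 per day.
Over the interval, μ = 3.5 × 3 = 10.5 (a 3-day stretch = 3 days).
P(N ≥ 9) = 1 − P(N ≤ 8) ≈ 0.7206.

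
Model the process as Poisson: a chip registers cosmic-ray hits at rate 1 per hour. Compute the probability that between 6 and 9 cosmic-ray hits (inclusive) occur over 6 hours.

0.4704

Over the interval, μ = 1 × 6 = 6 (6 hours).
P(6 ≤ N ≤ 9) = Σ_{j=6}^{9} e^(−6) · 6^j/j! ≈ 0.4704.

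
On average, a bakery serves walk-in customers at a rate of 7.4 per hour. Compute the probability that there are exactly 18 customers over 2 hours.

0.0677

Over the interval, μ = 7.4 × 2 = 14.8 (2 hours).
P(N = 18) = e^(−μ) μ^18/18! = e^(−14.8) · 14.8^18/6402373705728000 ≈ 0.0677.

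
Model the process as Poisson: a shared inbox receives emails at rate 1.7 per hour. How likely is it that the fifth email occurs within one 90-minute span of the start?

0.1156

Over the interval, μ = 1.7 × 1.5 = 2.55 (a 90-minute span = 1.5 hours).
The fifth arrival falls in the interval iff at least 5 events occur there: P(S_5 ≤ t) = P(N ≥ 5) = 1 − P(N ≤ 4) ≈ 0.1156.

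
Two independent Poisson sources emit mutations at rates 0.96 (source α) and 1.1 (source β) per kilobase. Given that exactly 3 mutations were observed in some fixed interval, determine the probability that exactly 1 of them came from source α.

0.3986

Given the total, each event is independently from source α with probability p = λ_α/(λ_α+λ_β) = 0.96/2.06 ≈ 0.4660.
So K ~ Binomial(3, 0.96/2.06): P(K = 1) = C(3,1) · (0.96/2.06)^1 · (1.1/2.06)^2 ≈ 0.3986.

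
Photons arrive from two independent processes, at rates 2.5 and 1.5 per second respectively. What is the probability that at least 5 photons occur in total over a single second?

0.3712

Independent Poisson processes superpose: combined rate λ = 2.5 + 1.5 = 4 per second.
So μ = 4.
P(N ≥ 5) = 1 − P(N ≤ 4) ≈ 0.3712.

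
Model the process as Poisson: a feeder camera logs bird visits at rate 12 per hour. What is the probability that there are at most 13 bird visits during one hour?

0.6815

With mean μ = 12 per hour,
P(N ≤ 13) = Σ_{j=0}^{13} e^(−μ) μ^j/j! ≈ 0.6815.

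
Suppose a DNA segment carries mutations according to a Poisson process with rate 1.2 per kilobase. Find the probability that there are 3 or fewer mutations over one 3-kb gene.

0.5152

Over the interval, μ = 1.2 × 3 = 3.6 (a 3-kb gene = 3 kilobases).
P(N ≤ 3) = Σ_{j=0}^{3} e^(−μ) μ^j/j! ≈ 0.5152.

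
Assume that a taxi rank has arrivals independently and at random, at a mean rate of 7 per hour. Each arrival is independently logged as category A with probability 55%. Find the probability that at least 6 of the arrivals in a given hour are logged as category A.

Thinning: the arrivals that are logged as category A themselves form a Poisson process with rate 0.55 × 7 = 3.85 per hour.
So μ = 3.85.
P(N ≥ 6) = 1 − P(N ≤ 5) ≈ 0.1919.

0.1919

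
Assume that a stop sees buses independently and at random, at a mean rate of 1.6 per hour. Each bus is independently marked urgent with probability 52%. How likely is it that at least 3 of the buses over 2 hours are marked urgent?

Thinning: the buses that are marked urgent themselves form a Poisson process with rate 0.52 × 1.6 = 0.832 per hour.
Over the interval, μ = 0.832 × 2 = 1.664 (2 hours).
P(N ≥ 3) = 1 − P(N ≤ 2) ≈ 0.2333.

0.2333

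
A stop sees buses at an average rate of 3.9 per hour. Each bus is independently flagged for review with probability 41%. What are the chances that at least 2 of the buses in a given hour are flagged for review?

0.4747

Thinning: the buses that are flagged for review themselves form a Poisson process with rate 0.41 × 3.9 = 1.599 per hour.
So μ = 1.599.
P(N ≥ 2) = 1 − P(N ≤ 1) ≈ 0.4747.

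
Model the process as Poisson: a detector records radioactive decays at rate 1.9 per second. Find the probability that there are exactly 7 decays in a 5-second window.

Over the interval, μ = 1.9 × 5 = 9.5 (a 5-second window = 5 seconds).
P(N = 7) = e^(−μ) μ^7/7! = e^(−9.5) · 9.5^7/5040 ≈ 0.1037.

0.1037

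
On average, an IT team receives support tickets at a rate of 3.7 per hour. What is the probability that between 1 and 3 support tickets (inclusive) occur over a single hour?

With mean μ = 3.7 per hour,
P(1 ≤ N ≤ 3) = Σ_{j=1}^{3} e^(−3.7) · 3.7^j/j! ≈ 0.4694.

0.4694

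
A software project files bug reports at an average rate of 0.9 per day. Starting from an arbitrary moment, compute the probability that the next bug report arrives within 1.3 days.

Inter-arrival times are exponential with rate λ = 0.9 per day.
P(T ≤ 1.3) = 1 − e^(−λt) = 1 − e^(−0.9 × 1.3) = 1 − e^(−1.17) ≈ 0.6896.

0.6896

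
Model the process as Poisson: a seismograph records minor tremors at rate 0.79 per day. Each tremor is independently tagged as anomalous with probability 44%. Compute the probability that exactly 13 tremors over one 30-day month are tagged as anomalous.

Thinning: the tremors that are tagged as anomalous themselves form a Poisson process with rate 0.44 × 0.79 = 0.3476 per day.
Over the interval, μ = 0.3476 × 30 = 10.428 (a 30-day month = 30 days).
P(N = 13) = e^(−10.428) · 10.428^13/13! ≈ 0.0819.

0.0819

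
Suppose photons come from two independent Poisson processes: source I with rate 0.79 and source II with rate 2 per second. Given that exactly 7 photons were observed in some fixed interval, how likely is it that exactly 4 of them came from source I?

Given the total, each event is independently from source I with probability p = λ_I/(λ_I+λ_II) = 0.79/2.79 ≈ 0.2832.
So K ~ Binomial(7, 0.79/2.79): P(K = 4) = C(7,4) · (0.79/2.79)^4 · (2/2.79)^3 ≈ 0.0829.

0.0829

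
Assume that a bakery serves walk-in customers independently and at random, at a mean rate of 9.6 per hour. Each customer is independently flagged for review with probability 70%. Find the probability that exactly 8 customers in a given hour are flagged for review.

0.1244

Thinning: the customers that are flagged for review themselves form a Poisson process with rate 0.7 × 9.6 = 6.72 per hour.
So μ = 6.72.
P(N = 8) = e^(−6.72) · 6.72^8/8! ≈ 0.1244.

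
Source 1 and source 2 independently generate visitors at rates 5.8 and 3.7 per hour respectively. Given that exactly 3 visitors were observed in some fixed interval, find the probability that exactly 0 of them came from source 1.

0.0591

Given the total, each event is independently from source 1 with probability p = λ_1/(λ_1+λ_2) = 5.8/9.5 ≈ 0.6105.
So K ~ Binomial(3, 5.8/9.5): P(K = 0) = C(3,0) · (5.8/9.5)^0 · (3.7/9.5)^3 ≈ 0.0591.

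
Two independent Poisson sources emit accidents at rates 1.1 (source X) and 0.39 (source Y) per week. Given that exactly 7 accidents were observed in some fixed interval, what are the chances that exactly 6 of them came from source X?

Given the total, each event is independently from source X with probability p = λ_X/(λ_X+λ_Y) = 1.1/1.49 ≈ 0.7383.
So K ~ Binomial(7, 1.1/1.49): P(K = 6) = C(7,6) · (1.1/1.49)^6 · (0.39/1.49)^1 ≈ 0.2966.

0.2966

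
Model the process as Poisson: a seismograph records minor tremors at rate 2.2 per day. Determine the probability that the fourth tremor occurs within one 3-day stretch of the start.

0.8948

Over the interval, μ = 2.2 × 3 = 6.6 (a 3-day stretch = 3 days).
The fourth arrival falls in the interval iff at least 4 events occur there: P(S_4 ≤ t) = P(N ≥ 4) = 1 − P(N ≤ 3) ≈ 0.8948.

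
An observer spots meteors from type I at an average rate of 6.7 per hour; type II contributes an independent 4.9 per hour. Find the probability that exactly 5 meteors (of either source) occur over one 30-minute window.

Independent Poisson processes superpose: combined rate λ = 6.7 + 4.9 = 11.6 per hour.
Over the interval, μ = 11.6 × 0.5 = 5.8 (a 30-minute window = 0.5 hours).
P(N = 5) = e^(−5.8) · 5.8^5/5! ≈ 0.1656.

0.1656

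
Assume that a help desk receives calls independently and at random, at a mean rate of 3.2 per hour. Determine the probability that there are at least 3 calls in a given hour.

0.6201

With mean μ = 3.2 per hour,
P(N ≥ 3) = 1 − P(N ≤ 2) = 1 − Σ_{j=0}^{2} e^(−μ) μ^j/j! ≈ 0.6201.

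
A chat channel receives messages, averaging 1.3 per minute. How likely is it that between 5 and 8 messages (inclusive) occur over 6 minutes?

Over the interval, μ = 1.3 × 6 = 7.8 (6 minutes).
P(5 ≤ N ≤ 8) = Σ_{j=5}^{8} e^(−7.8) · 7.8^j/j! ≈ 0.5088.

0.5088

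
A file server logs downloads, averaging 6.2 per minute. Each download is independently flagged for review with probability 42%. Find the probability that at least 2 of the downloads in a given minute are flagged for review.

Thinning: the downloads that are flagged for review themselves form a Poisson process with rate 0.42 × 6.2 = 2.604 per minute.
So μ = 2.604.
P(N ≥ 2) = 1 − P(N ≤ 1) ≈ 0.7334.

0.7334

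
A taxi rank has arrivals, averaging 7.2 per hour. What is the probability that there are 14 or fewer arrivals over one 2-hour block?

Over the interval, μ = 7.2 × 2 = 14.4 (a 2-hour block = 2 hours).
P(N ≤ 14) = Σ_{j=0}^{14} e^(−μ) μ^j/j! ≈ 0.5281.

0.5281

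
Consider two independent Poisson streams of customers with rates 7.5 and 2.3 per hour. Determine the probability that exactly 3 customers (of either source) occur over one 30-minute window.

Independent Poisson processes superpose: combined rate λ = 7.5 + 2.3 = 9.8 per hour.
Over the interval, μ = 9.8 × 0.5 = 4.9 (a 30-minute window = 0.5 hours).
P(N = 3) = e^(−4.9) · 4.9^3/3! ≈ 0.1460.

0.1460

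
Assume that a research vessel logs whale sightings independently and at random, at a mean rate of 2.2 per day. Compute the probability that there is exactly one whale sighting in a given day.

With mean μ = 2.2 per day,
P(N = 1) = e^(−μ) μ^1/1! = e^(−2.2) · 2.2^1/1 ≈ 0.2438.

0.2438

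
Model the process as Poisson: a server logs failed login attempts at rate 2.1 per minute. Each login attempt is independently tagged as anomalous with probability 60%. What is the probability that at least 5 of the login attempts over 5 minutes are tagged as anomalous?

0.7531

Thinning: the login attempts that are tagged as anomalous themselves form a Poisson process with rate 0.6 × 2.1 = 1.26 per minute.
Over the interval, μ = 1.26 × 5 = 6.3 (5 minutes).
P(N ≥ 5) = 1 − P(N ≤ 4) ≈ 0.7531.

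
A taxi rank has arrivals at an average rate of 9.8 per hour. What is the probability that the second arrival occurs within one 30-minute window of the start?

Over the interval, μ = 9.8 × 0.5 = 4.9 (a 30-minute window = 0.5 hours).
The second arrival falls in the interval iff at least 2 events occur there: P(S_2 ≤ t) = P(N ≥ 2) = 1 − P(N ≤ 1) ≈ 0.9561.

0.9561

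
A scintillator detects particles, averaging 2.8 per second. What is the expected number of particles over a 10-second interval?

E[N] = λt = 2.8 × 10 = 28 (a 10-second interval = 10 seconds).

28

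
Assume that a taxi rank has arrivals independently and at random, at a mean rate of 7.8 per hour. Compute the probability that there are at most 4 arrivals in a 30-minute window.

0.6484

Over the interval, μ = 7.8 × 0.5 = 3.9 (a 30-minute window = 0.5 hours).
P(N ≤ 4) = Σ_{j=0}^{4} e^(−μ) μ^j/j! ≈ 0.6484.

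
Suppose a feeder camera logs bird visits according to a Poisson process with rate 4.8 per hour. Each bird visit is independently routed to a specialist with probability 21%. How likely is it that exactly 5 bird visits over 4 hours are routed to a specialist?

Thinning: the bird visits that are routed to a specialist themselves form a Poisson process with rate 0.21 × 4.8 = 1.008 per hour.
Over the interval, μ = 1.008 × 4 = 4.032 (4 hours).
P(N = 5) = e^(−4.032) · 4.032^5/5! ≈ 0.1575.

0.1575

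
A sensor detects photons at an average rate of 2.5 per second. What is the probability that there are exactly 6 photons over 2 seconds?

0.1462

Over the interval, μ = 2.5 × 2 = 5 (2 seconds).
P(N = 6) = e^(−μ) μ^6/6! = e^(−5) · 5^6/720 ≈ 0.1462.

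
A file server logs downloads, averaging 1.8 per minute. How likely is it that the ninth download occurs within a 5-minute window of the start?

0.5443

Over the interval, μ = 1.8 × 5 = 9 (a 5-minute window = 5 minutes).
The ninth arrival falls in the interval iff at least 9 events occur there: P(S_9 ≤ t) = P(N ≥ 9) = 1 − P(N ≤ 8) ≈ 0.5443.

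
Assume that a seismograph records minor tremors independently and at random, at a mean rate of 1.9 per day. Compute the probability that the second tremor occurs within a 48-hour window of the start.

0.8926

Over the interval, μ = 1.9 × 2 = 3.8 (a 48-hour window = 2 days).
The second arrival falls in the interval iff at least 2 events occur there: P(S_2 ≤ t) = P(N ≥ 2) = 1 − P(N ≤ 1) ≈ 0.8926.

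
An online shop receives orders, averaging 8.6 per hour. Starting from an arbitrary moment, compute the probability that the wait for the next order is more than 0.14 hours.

The wait for the next event is exponential with rate λ = 8.6 per hour.
P(T > 0.14) = e^(−λt) = e^(−8.6 × 0.14) = e^(−1.204) ≈ 0.3000.

0.3000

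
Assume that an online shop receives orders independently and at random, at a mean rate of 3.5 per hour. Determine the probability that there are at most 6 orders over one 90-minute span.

0.7248

Over the interval, μ = 3.5 × 1.5 = 5.25 (a 90-minute span = 1.5 hours).
P(N ≤ 6) = Σ_{j=0}^{6} e^(−μ) μ^j/j! ≈ 0.7248.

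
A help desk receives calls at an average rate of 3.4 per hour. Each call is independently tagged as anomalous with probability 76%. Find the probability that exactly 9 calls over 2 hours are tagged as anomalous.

Thinning: the calls that are tagged as anomalous themselves form a Poisson process with rate 0.76 × 3.4 = 2.584 per hour.
Over the interval, μ = 2.584 × 2 = 5.168 (2 hours).
P(N = 9) = e^(−5.168) · 5.168^9/9! ≈ 0.0413.

0.0413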